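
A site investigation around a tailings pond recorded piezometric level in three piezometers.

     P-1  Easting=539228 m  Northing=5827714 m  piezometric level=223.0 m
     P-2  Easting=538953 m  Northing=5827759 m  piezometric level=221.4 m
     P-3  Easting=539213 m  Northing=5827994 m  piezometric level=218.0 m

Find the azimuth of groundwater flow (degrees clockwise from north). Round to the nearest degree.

351°

With h = a·x + b·y + c and P-1 as origin, the differences give:
  (-275)·a + 45·b = -1.6
  (-15)·a + 280·b = -5.0
Eliminate b (×280 and ×45, subtract): -76325·a = -223.00 → a = ∂h/∂x = +0.002922
Back-substitute: b = ∂h/∂y = -0.01770.
Flow direction (−∇h) has components (-0.002922 E, +0.01770 N).
Azimuth = atan2(E, N) = atan2(-0.002922, +0.01770) = 350.6° ≈ 351°.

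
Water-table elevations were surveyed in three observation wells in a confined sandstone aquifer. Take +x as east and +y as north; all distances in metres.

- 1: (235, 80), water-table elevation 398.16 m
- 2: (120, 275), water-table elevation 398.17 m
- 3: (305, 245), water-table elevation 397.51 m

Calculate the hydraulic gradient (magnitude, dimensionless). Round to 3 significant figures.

0.00454

Three-point gradient (reference 1): Δ to 2 = (-115, 195, +0.01), Δ to 3 = (70, 165, -0.65).
∂h/∂x = -0.003936, ∂h/∂y = -0.002270 (det = -32625).
|∇h| = √(-0.003936² + -0.002270²) = 0.004544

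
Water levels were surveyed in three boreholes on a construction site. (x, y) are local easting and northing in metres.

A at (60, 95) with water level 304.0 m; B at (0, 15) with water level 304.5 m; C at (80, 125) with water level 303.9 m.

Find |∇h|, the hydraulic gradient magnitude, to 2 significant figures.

With h = a·x + b·y + c and A as origin, the differences give:
  (-60)·a + (-80)·b = +0.5
  20·a + 30·b = -0.1
Eliminate b (×30 and ×(-80), subtract): -200·a = 7.00 → a = ∂h/∂x = -0.03500
Back-substitute: b = ∂h/∂y = +0.02000.
|∇h| = √(-0.03500² + 0.02000²) = 0.04031

0.040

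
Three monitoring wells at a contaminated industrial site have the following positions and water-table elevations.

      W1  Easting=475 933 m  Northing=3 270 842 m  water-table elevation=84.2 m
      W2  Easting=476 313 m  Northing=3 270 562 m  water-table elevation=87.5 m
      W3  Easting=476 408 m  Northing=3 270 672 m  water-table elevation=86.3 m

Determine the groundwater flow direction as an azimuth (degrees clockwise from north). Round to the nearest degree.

358°

Three-point gradient (reference W1): Δ to W2 = (380, -280, +3.3), Δ to W3 = (475, -170, +2.1).
∂h/∂x = +0.0003947, ∂h/∂y = -0.01125 (det = 68400).
Flow direction (−∇h) has components (-0.0003947 E, +0.01125 N).
Azimuth = atan2(E, N) = atan2(-0.0003947, +0.01125) = 358.0° ≈ 358°.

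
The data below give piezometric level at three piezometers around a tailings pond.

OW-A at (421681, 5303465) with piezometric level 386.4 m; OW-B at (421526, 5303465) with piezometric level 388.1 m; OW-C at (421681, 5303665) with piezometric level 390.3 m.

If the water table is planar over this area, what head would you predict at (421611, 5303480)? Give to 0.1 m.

387.5 m

∂h/∂x = (388.1 − 386.4) / (421526 − 421681) = -0.01097
∂h/∂y = (390.3 − 386.4) / (5303665 − 5303465) = +0.01950
h(421611, 5303480) = 386.4 + (-0.01097)·(-70) + (+0.01950)·(15) = 386.4 +0.768 +0.293 = 387.460 m.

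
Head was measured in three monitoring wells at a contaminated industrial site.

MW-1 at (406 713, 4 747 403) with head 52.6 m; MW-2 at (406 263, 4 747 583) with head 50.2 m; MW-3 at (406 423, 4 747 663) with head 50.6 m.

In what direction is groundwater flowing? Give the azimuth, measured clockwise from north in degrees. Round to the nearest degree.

308°

With h = a·x + b·y + c and MW-1 as origin, the differences give:
  (-450)·a + 180·b = -2.4
  (-290)·a + 260·b = -2.0
Eliminate b (×260 and ×180, subtract): -64800·a = -264.00 → a = ∂h/∂x = +0.004074
Back-substitute: b = ∂h/∂y = -0.003148.
Flow direction (−∇h) has components (-0.004074 E, +0.003148 N).
Azimuth = atan2(E, N) = atan2(-0.004074, +0.003148) = 307.7° ≈ 308°.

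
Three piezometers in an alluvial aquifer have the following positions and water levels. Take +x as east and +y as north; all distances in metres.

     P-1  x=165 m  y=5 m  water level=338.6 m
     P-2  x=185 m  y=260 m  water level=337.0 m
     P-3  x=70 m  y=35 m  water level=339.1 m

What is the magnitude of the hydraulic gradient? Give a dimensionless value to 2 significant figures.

Taking P-1 as reference: P-2−P-1 = (20, 255, -1.6); P-3−P-1 = (-95, 30, +0.5).
Solve a·Δx + b·Δy = Δh: det = 20·30 − (-95)·255 = 24825.
∂h/∂x = [(-1.6)·30 − (+0.5)·255] / 24825 = -0.007069
∂h/∂y = [20·(+0.5) − (-95)·(-1.6)] / 24825 = -0.005720
|∇h| = √(-0.007069² + -0.005720²) = 0.009093

0.0091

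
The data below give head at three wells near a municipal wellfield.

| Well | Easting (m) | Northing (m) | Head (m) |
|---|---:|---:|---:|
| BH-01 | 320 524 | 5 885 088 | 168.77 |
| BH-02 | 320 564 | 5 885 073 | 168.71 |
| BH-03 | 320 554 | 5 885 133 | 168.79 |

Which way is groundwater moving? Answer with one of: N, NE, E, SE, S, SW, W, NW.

SE

Taking BH-01 as reference: BH-02−BH-01 = (40, -15, -0.06); BH-03−BH-01 = (30, 45, +0.02).
Determinant of the coordinate differences = 40·45 − 30·(-15) = 2250.
∂h/∂x = [(-0.06)·45 − (+0.02)·(-15)] / 2250 = -0.001067
∂h/∂y = [40·(+0.02) − 30·(-0.06)] / 2250 = +0.001156
Flow = −∇h = (+0.001067 east, -0.001156 north), which points southeast.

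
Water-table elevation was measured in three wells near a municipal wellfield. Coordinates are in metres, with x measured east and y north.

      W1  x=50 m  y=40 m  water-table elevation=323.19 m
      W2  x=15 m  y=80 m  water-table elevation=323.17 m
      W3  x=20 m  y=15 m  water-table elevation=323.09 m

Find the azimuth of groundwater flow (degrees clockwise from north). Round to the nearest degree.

With h = a·x + b·y + c and W1 as origin, the differences give:
  (-35)·a + 40·b = -0.02
  (-30)·a + (-25)·b = -0.10
Eliminate b (×(-25) and ×40, subtract): 2075·a = 4.500 → a = ∂h/∂x = +0.002169
Back-substitute: b = ∂h/∂y = +0.001398.
Flow direction (−∇h) has components (-0.002169 E, -0.001398 N).
Azimuth = atan2(E, N) = atan2(-0.002169, -0.001398) = 237.2° ≈ 237°.

237°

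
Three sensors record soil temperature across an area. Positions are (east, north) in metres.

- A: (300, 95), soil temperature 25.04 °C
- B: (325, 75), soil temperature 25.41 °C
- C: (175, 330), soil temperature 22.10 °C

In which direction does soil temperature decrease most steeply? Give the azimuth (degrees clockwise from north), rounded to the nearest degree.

With T = a·x + b·y + c and A as origin, the differences give:
  25·a + (-20)·b = +0.37
  (-125)·a + 235·b = -2.94
Eliminate b (×235 and ×(-20), subtract): 3375·a = 28.150 → a = ∂T/∂x = +0.008341
Back-substitute: b = ∂T/∂y = -0.008074.
Steepest decrease is along −∇f: components (-0.008341 E, +0.008074 N).
Azimuth = atan2(-0.008341, +0.008074) = 314.1° ≈ 314°.

314°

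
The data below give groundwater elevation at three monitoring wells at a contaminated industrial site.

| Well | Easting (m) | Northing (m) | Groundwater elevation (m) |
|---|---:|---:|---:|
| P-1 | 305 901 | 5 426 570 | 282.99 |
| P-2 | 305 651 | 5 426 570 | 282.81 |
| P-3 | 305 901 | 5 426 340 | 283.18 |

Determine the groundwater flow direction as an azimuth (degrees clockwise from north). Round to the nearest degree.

319°

∂h/∂x = (282.81 − 282.99) / (305651 − 305901) = +0.0007200
∂h/∂y = (283.18 − 282.99) / (5426340 − 5426570) = -0.0008261
Flow direction (−∇h) has components (-0.0007200 E, +0.0008261 N).
Azimuth = atan2(E, N) = atan2(-0.0007200, +0.0008261) = 318.9° ≈ 319°.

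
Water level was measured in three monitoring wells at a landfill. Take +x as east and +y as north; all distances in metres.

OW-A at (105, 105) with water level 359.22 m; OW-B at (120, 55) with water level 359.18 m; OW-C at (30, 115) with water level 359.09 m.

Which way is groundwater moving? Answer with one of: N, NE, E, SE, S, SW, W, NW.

SW

With h = a·x + b·y + c and OW-A as origin, the differences give:
  15·a + (-50)·b = -0.04
  (-75)·a + 10·b = -0.13
Eliminate b (×10 and ×(-50), subtract): -3600·a = -6.900 → a = ∂h/∂x = +0.001917
Back-substitute: b = ∂h/∂y = +0.001375.
Flow = −∇h = (-0.001917 east, -0.001375 north), which points southwest.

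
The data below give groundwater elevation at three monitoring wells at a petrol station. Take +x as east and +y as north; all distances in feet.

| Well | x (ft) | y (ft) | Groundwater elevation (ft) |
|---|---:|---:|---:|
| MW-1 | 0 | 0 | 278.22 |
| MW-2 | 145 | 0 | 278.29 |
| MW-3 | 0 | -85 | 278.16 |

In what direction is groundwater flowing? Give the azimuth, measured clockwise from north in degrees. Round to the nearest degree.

∂h/∂x = (278.29 − 278.22) / (145 − 0) = +0.0004828
∂h/∂y = (278.16 − 278.22) / (-85 − 0) = +0.0007059
Flow direction (−∇h) has components (-0.0004828 E, -0.0007059 N).
Azimuth = atan2(E, N) = atan2(-0.0004828, -0.0007059) = 214.4° ≈ 214°.

214°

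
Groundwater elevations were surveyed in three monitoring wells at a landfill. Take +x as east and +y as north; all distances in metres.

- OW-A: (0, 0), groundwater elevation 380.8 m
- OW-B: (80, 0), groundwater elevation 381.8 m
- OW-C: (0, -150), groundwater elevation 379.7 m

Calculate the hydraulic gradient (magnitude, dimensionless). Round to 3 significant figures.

∂h/∂x = (381.8 − 380.8) / (80 − 0) = +0.01250
∂h/∂y = (379.7 − 380.8) / (-150 − 0) = +0.007333
|∇h| = √(0.01250² + 0.007333²) = 0.01449

0.0145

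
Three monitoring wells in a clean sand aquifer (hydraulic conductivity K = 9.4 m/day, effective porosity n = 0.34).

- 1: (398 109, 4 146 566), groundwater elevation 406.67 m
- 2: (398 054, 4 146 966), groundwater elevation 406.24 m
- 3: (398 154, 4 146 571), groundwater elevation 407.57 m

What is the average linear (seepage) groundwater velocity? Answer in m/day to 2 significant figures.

Differences from 1: to 2 (Δx, Δy, Δh) = (-55, 400, -0.43); to 3 = (45, 5, +0.90).
Solve a·Δx + b·Δy = Δh: det = (-55)·5 − 45·400 = -18275.
∂h/∂x = [(-0.43)·5 − (+0.90)·400] / -18275 = +0.01982
∂h/∂y = [(-55)·(+0.90) − 45·(-0.43)] / -18275 = +0.001650
|∇h| = √(0.01982² + 0.001650²) = 0.01989
Seepage velocity v = K·i/n = 9.4 × 0.01989 / 0.34 = 0.5499 m/day.

0.55 m/day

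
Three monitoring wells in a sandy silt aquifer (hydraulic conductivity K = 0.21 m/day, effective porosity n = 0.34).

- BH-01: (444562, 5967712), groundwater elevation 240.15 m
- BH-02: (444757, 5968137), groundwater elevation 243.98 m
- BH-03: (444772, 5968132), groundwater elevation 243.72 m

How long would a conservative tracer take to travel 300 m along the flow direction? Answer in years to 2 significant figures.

69 years

Differences from BH-01: to BH-02 (Δx, Δy, Δh) = (195, 425, +3.83); to BH-03 = (210, 420, +3.57).
Determinant of the coordinate differences = 195·420 − 210·425 = -7350.
∂h/∂x = [(+3.83)·420 − (+3.57)·425] / -7350 = -0.01243
∂h/∂y = [195·(+3.57) − 210·(+3.83)] / -7350 = +0.01471
|∇h| = √(-0.01243² + 0.01471²) = 0.01926
Seepage velocity v = K·i/n = 0.21 × 0.01926 / 0.34 = 0.0119 m/day.
t = 300 / 0.0119 = 2.521e+04 days = 69 years.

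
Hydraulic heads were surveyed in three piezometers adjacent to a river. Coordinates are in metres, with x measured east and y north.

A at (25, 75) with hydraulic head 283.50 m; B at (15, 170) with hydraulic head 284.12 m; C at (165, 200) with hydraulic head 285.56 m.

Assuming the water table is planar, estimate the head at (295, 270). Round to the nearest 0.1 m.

287.1 m

With h = a·x + b·y + c and A as origin, the differences give:
  (-10)·a + 95·b = +0.62
  140·a + 125·b = +2.06
Eliminate b (×125 and ×95, subtract): -14550·a = -118.200 → a = ∂h/∂x = +0.008124
Back-substitute: b = ∂h/∂y = +0.007381.
h(295, 270) = 283.50 + (+0.008124)·(270) + (+0.007381)·(195) = 283.50 +2.193 +1.439 = 287.133 m.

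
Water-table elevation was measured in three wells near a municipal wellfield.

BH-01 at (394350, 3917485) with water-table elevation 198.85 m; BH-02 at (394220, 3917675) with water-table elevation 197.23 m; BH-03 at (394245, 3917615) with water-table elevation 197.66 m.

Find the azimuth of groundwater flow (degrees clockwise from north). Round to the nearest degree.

315°

Differences from BH-01: to BH-02 (Δx, Δy, Δh) = (-130, 190, -1.62); to BH-03 = (-105, 130, -1.19).
Solve a·Δx + b·Δy = Δh: det = (-130)·130 − (-105)·190 = 3050.
∂h/∂x = [(-1.62)·130 − (-1.19)·190] / 3050 = +0.005082
∂h/∂y = [(-130)·(-1.19) − (-105)·(-1.62)] / 3050 = -0.005049
Flow direction (−∇h) has components (-0.005082 E, +0.005049 N).
Azimuth = atan2(E, N) = atan2(-0.005082, +0.005049) = 314.8° ≈ 315°.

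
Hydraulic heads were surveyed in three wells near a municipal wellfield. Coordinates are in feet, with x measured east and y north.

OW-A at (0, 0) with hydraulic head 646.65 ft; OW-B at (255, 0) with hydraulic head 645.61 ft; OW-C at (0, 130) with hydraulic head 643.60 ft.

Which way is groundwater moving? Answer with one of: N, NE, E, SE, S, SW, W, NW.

N

∂h/∂x = (645.61 − 646.65) / (255 − 0) = -0.004078
∂h/∂y = (643.60 − 646.65) / (130 − 0) = -0.02346
Flow = −∇h = (+0.004078 east, +0.02346 north), which points north.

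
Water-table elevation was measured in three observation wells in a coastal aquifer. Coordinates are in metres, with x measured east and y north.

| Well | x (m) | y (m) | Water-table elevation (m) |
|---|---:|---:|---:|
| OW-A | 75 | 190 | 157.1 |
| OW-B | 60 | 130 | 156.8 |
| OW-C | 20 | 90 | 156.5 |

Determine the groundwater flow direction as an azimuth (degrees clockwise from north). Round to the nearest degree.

With h = a·x + b·y + c and OW-A as origin, the differences give:
  (-15)·a + (-60)·b = -0.3
  (-55)·a + (-100)·b = -0.6
Eliminate b (×(-100) and ×(-60), subtract): -1800·a = -6.00 → a = ∂h/∂x = +0.003333
Back-substitute: b = ∂h/∂y = +0.004167.
Flow direction (−∇h) has components (-0.003333 E, -0.004167 N).
Azimuth = atan2(E, N) = atan2(-0.003333, -0.004167) = 218.7° ≈ 219°.

219°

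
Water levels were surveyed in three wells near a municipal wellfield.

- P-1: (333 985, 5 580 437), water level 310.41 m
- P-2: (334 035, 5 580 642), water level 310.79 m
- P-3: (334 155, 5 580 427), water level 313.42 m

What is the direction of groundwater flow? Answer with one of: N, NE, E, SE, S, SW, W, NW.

Taking P-1 as reference: P-2−P-1 = (50, 205, +0.38); P-3−P-1 = (170, -10, +3.01).
Determinant of the coordinate differences = 50·(-10) − 170·205 = -35350.
∂h/∂x = [(+0.38)·(-10) − (+3.01)·205] / -35350 = +0.01756
∂h/∂y = [50·(+3.01) − 170·(+0.38)] / -35350 = -0.002430
Flow = −∇h = (-0.01756 east, +0.002430 north), which points west.

W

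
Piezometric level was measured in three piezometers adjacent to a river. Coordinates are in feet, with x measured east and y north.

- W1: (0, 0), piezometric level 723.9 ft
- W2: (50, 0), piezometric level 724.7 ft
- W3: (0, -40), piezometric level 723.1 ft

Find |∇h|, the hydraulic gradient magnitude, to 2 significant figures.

∂h/∂x = (724.7 − 723.9) / (50 − 0) = +0.01600
∂h/∂y = (723.1 − 723.9) / (-40 − 0) = +0.02000
|∇h| = √(0.01600² + 0.02000²) = 0.02561

0.026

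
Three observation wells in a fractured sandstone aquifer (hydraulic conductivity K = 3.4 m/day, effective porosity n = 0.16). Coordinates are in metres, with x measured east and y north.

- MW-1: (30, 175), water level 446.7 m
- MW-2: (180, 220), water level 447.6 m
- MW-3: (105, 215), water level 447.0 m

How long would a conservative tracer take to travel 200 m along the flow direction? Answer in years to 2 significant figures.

With h = a·x + b·y + c and MW-1 as origin, the differences give:
  150·a + 45·b = +0.9
  75·a + 40·b = +0.3
Eliminate b (×40 and ×45, subtract): 2625·a = 22.50 → a = ∂h/∂x = +0.008571
Back-substitute: b = ∂h/∂y = -0.008571.
|∇h| = √(0.008571² + -0.008571²) = 0.01212
Seepage velocity v = K·i/n = 3.4 × 0.01212 / 0.16 = 0.2576 m/day.
t = 200 / 0.2576 = 776.4 days = 2.13 years.

2.1 years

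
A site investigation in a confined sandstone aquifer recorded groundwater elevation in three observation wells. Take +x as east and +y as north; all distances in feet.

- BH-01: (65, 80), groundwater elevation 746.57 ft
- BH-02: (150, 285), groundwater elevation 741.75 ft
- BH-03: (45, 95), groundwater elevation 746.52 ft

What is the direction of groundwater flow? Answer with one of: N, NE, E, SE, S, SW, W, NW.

NE

Three-point gradient (reference BH-01): Δ to BH-02 = (85, 205, -4.82), Δ to BH-03 = (-20, 15, -0.05).
∂h/∂x = -0.01154, ∂h/∂y = -0.01873 (det = 5375).
Flow = −∇h = (+0.01154 east, +0.01873 north), which points northeast.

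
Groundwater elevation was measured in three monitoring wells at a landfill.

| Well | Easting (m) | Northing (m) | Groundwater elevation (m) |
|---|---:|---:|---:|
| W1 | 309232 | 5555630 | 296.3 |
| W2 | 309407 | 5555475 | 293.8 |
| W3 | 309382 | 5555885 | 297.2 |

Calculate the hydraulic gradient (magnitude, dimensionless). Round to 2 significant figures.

Taking W1 as reference: W2−W1 = (175, -155, -2.5); W3−W1 = (150, 255, +0.9).
Solve a·Δx + b·Δy = Δh: det = 175·255 − 150·(-155) = 67875.
∂h/∂x = [(-2.5)·255 − (+0.9)·(-155)] / 67875 = -0.007337
∂h/∂y = [175·(+0.9) − 150·(-2.5)] / 67875 = +0.007845
|∇h| = √(-0.007337² + 0.007845²) = 0.01074

0.011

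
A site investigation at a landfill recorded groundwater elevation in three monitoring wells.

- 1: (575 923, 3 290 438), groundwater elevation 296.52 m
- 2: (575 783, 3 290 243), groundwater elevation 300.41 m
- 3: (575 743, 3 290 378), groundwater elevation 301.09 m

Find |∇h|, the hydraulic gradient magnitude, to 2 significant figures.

0.025

With h = a·x + b·y + c and 1 as origin, the differences give:
  (-140)·a + (-195)·b = +3.89
  (-180)·a + (-60)·b = +4.57
Eliminate b (×(-60) and ×(-195), subtract): -26700·a = 657.750 → a = ∂h/∂x = -0.02463
Back-substitute: b = ∂h/∂y = -0.002262.
|∇h| = √(-0.02463² + -0.002262²) = 0.02473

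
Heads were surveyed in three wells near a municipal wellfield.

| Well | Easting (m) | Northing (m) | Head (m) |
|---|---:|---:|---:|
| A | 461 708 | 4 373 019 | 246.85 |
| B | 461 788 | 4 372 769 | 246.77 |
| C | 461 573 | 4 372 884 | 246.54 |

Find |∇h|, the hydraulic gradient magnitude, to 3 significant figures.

0.00170

Differences from A: to B (Δx, Δy, Δh) = (80, -250, -0.08); to C = (-135, -135, -0.31).
Solve a·Δx + b·Δy = Δh: det = 80·(-135) − (-135)·(-250) = -44550.
∂h/∂x = [(-0.08)·(-135) − (-0.31)·(-250)] / -44550 = +0.001497
∂h/∂y = [80·(-0.31) − (-135)·(-0.08)] / -44550 = +0.0007991
|∇h| = √(0.001497² + 0.0007991²) = 0.001697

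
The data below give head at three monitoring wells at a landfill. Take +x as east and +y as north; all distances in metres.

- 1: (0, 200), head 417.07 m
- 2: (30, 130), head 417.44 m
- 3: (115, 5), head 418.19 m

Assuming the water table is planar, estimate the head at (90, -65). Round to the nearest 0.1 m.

Differences from 1: to 2 (Δx, Δy, Δh) = (30, -70, +0.37); to 3 = (115, -195, +1.12).
Solve a·Δx + b·Δy = Δh: det = 30·(-195) − 115·(-70) = 2200.
∂h/∂x = [(+0.37)·(-195) − (+1.12)·(-70)] / 2200 = +0.002841
∂h/∂y = [30·(+1.12) − 115·(+0.37)] / 2200 = -0.004068
h(90, -65) = 417.07 + (+0.002841)·(90) + (-0.004068)·(-265) = 417.07 +0.256 +1.078 = 418.404 m.

418.4 m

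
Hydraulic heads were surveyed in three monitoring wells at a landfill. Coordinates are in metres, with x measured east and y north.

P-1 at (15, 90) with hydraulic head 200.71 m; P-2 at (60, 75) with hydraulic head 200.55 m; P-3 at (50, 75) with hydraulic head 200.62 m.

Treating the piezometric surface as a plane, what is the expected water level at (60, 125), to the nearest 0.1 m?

Taking P-1 as reference: P-2−P-1 = (45, -15, -0.16); P-3−P-1 = (35, -15, -0.09).
Determinant of the coordinate differences = 45·(-15) − 35·(-15) = -150.
∂h/∂x = [(-0.16)·(-15) − (-0.09)·(-15)] / -150 = -0.007000
∂h/∂y = [45·(-0.09) − 35·(-0.16)] / -150 = -0.01033
h(60, 125) = 200.71 + (-0.007000)·(45) + (-0.01033)·(35) = 200.71 -0.315 -0.362 = 200.033 m.

200.0 m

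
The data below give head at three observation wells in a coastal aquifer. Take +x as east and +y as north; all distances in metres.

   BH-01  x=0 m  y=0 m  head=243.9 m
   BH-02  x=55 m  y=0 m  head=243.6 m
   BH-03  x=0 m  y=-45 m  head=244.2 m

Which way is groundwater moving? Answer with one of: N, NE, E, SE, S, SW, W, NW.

NE

∂h/∂x = (243.6 − 243.9) / (55 − 0) = -0.005455
∂h/∂y = (244.2 − 243.9) / (-45 − 0) = -0.006667
Flow = −∇h = (+0.005455 east, +0.006667 north), which points northeast.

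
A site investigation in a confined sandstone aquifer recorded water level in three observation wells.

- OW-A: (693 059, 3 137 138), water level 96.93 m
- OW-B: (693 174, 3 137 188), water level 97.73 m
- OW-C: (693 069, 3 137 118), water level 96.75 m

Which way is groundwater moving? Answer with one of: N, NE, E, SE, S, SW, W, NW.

Taking OW-A as reference: OW-B−OW-A = (115, 50, +0.80); OW-C−OW-A = (10, -20, -0.18).
Solve a·Δx + b·Δy = Δh: det = 115·(-20) − 10·50 = -2800.
∂h/∂x = [(+0.80)·(-20) − (-0.18)·50] / -2800 = +0.002500
∂h/∂y = [115·(-0.18) − 10·(+0.80)] / -2800 = +0.01025
Flow = −∇h = (-0.002500 east, -0.01025 north), which points south.

S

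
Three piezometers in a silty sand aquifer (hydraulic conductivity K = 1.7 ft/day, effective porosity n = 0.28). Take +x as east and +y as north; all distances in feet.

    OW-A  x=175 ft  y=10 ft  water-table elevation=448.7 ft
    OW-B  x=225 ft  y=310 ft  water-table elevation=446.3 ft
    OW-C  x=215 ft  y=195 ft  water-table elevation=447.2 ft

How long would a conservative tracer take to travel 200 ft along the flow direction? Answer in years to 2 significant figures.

With h = a·x + b·y + c and OW-A as origin, the differences give:
  50·a + 300·b = -2.4
  40·a + 185·b = -1.5
Eliminate b (×185 and ×300, subtract): -2750·a = 6.00 → a = ∂h/∂x = -0.002182
Back-substitute: b = ∂h/∂y = -0.007636.
|∇h| = √(-0.002182² + -0.007636²) = 0.007942
Seepage velocity v = K·i/n = 1.7 × 0.007942 / 0.28 = 0.04822 ft/day.
t = 200 / 0.04822 = 4148 days = 11.4 years.

11 years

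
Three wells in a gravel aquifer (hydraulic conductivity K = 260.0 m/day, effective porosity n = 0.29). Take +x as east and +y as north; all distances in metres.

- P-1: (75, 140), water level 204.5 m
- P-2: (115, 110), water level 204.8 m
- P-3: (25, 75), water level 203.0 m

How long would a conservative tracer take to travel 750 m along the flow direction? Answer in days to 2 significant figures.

44 days

Differences from P-1: to P-2 (Δx, Δy, Δh) = (40, -30, +0.3); to P-3 = (-50, -65, -1.5).
Determinant of the coordinate differences = 40·(-65) − (-50)·(-30) = -4100.
∂h/∂x = [(+0.3)·(-65) − (-1.5)·(-30)] / -4100 = +0.01573
∂h/∂y = [40·(-1.5) − (-50)·(+0.3)] / -4100 = +0.01098
|∇h| = √(0.01573² + 0.01098²) = 0.01918
Seepage velocity v = K·i/n = 260.0 × 0.01918 / 0.29 = 17.2 m/day.
t = 750 / 17.2 = 43.6 days.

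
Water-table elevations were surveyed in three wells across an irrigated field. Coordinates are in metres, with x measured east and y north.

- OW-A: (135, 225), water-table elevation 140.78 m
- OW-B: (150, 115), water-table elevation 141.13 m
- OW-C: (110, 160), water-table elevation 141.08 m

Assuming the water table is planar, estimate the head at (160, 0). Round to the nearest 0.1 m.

141.5 m

Taking OW-A as reference: OW-B−OW-A = (15, -110, +0.35); OW-C−OW-A = (-25, -65, +0.30).
Solve a·Δx + b·Δy = Δh: det = 15·(-65) − (-25)·(-110) = -3725.
∂h/∂x = [(+0.35)·(-65) − (+0.30)·(-110)] / -3725 = -0.002752
∂h/∂y = [15·(+0.30) − (-25)·(+0.35)] / -3725 = -0.003557
h(160, 0) = 140.78 + (-0.002752)·(25) + (-0.003557)·(-225) = 140.78 -0.069 +0.800 = 141.512 m.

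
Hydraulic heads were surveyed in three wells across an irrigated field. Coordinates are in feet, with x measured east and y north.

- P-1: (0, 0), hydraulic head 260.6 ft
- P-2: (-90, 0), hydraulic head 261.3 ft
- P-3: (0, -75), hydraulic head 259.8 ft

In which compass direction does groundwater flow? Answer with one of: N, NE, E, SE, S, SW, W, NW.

∂h/∂x = (261.3 − 260.6) / (-90 − 0) = -0.007778
∂h/∂y = (259.8 − 260.6) / (-75 − 0) = +0.01067
Flow = −∇h = (+0.007778 east, -0.01067 north), which points southeast.

SE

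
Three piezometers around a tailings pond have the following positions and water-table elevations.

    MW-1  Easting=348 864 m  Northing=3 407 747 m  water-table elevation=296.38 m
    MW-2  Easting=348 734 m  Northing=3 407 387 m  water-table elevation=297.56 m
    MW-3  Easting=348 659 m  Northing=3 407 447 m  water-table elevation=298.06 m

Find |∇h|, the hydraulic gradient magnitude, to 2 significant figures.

0.0072

Taking MW-1 as reference: MW-2−MW-1 = (-130, -360, +1.18); MW-3−MW-1 = (-205, -300, +1.68).
Solve a·Δx + b·Δy = Δh: det = (-130)·(-300) − (-205)·(-360) = -34800.
∂h/∂x = [(+1.18)·(-300) − (+1.68)·(-360)] / -34800 = -0.007207
∂h/∂y = [(-130)·(+1.68) − (-205)·(+1.18)] / -34800 = -0.0006753
|∇h| = √(-0.007207² + -0.0006753²) = 0.007239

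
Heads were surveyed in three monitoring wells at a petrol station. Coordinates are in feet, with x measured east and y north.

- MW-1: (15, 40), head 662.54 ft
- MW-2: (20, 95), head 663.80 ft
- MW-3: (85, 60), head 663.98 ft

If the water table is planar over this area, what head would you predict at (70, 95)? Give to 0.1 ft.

664.5 ft

Differences from MW-1: to MW-2 (Δx, Δy, Δh) = (5, 55, +1.26); to MW-3 = (70, 20, +1.44).
Determinant of the coordinate differences = 5·20 − 70·55 = -3750.
∂h/∂x = [(+1.26)·20 − (+1.44)·55] / -3750 = +0.01440
∂h/∂y = [5·(+1.44) − 70·(+1.26)] / -3750 = +0.02160
h(70, 95) = 662.54 + (+0.01440)·(55) + (+0.02160)·(55) = 662.54 +0.792 +1.188 = 664.520 ft.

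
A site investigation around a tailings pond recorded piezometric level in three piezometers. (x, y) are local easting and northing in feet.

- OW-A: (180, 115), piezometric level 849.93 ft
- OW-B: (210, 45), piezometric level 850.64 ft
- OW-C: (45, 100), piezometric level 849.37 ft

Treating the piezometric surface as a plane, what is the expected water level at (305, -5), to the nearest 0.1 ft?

851.5 ft

With h = a·x + b·y + c and OW-A as origin, the differences give:
  30·a + (-70)·b = +0.71
  (-135)·a + (-15)·b = -0.56
Eliminate b (×(-15) and ×(-70), subtract): -9900·a = -49.850 → a = ∂h/∂x = +0.005035
Back-substitute: b = ∂h/∂y = -0.007985.
h(305, -5) = 849.93 + (+0.005035)·(125) + (-0.007985)·(-120) = 849.93 +0.629 +0.958 = 851.518 ft.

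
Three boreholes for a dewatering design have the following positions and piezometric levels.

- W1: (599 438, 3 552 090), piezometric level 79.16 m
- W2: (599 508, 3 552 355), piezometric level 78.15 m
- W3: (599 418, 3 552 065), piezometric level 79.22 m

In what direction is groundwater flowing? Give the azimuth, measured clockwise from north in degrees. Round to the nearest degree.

330°

Differences from W1: to W2 (Δx, Δy, Δh) = (70, 265, -1.01); to W3 = (-20, -25, +0.06).
Determinant of the coordinate differences = 70·(-25) − (-20)·265 = 3550.
∂h/∂x = [(-1.01)·(-25) − (+0.06)·265] / 3550 = +0.002634
∂h/∂y = [70·(+0.06) − (-20)·(-1.01)] / 3550 = -0.004507
Flow direction (−∇h) has components (-0.002634 E, +0.004507 N).
Azimuth = atan2(E, N) = atan2(-0.002634, +0.004507) = 329.7° ≈ 330°.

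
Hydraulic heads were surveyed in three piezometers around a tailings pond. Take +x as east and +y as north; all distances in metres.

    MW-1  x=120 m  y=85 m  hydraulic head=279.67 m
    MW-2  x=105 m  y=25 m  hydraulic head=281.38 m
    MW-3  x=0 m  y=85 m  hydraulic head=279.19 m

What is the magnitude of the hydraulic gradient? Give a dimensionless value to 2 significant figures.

With h = a·x + b·y + c and MW-1 as origin, the differences give:
  (-15)·a + (-60)·b = +1.71
  (-120)·a + 0·b = -0.48
Eliminate b (×0 and ×(-60), subtract): -7200·a = -28.800 → a = ∂h/∂x = +0.004000
Back-substitute: b = ∂h/∂y = -0.02950.
|∇h| = √(0.004000² + -0.02950²) = 0.02977

0.030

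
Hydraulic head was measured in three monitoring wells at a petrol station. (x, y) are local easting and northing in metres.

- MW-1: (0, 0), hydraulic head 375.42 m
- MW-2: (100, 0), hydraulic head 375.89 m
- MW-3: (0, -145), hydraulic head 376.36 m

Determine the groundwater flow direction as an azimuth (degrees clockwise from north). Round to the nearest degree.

∂h/∂x = (375.89 − 375.42) / (100 − 0) = +0.004700
∂h/∂y = (376.36 − 375.42) / (-145 − 0) = -0.006483
Flow direction (−∇h) has components (-0.004700 E, +0.006483 N).
Azimuth = atan2(E, N) = atan2(-0.004700, +0.006483) = 324.1° ≈ 324°.

324°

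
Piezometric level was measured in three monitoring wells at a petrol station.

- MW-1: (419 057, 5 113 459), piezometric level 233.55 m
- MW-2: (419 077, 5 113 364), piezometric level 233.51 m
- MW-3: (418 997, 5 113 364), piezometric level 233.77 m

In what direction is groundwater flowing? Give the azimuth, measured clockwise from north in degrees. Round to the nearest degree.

085°

Differences from MW-1: to MW-2 (Δx, Δy, Δh) = (20, -95, -0.04); to MW-3 = (-60, -95, +0.22).
Determinant of the coordinate differences = 20·(-95) − (-60)·(-95) = -7600.
∂h/∂x = [(-0.04)·(-95) − (+0.22)·(-95)] / -7600 = -0.003250
∂h/∂y = [20·(+0.22) − (-60)·(-0.04)] / -7600 = -0.0002632
Flow direction (−∇h) has components (+0.003250 E, +0.0002632 N).
Azimuth = atan2(E, N) = atan2(+0.003250, +0.0002632) = 85.4° ≈ 085°.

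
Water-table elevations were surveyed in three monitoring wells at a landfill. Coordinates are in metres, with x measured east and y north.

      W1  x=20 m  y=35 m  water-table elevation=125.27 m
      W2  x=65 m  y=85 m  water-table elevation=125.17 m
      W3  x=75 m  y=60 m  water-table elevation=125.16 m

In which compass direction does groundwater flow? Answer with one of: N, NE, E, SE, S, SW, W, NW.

E

Taking W1 as reference: W2−W1 = (45, 50, -0.10); W3−W1 = (55, 25, -0.11).
Determinant of the coordinate differences = 45·25 − 55·50 = -1625.
∂h/∂x = [(-0.10)·25 − (-0.11)·50] / -1625 = -0.001846
∂h/∂y = [45·(-0.11) − 55·(-0.10)] / -1625 = -0.0003385
Flow = −∇h = (+0.001846 east, +0.0003385 north), which points east.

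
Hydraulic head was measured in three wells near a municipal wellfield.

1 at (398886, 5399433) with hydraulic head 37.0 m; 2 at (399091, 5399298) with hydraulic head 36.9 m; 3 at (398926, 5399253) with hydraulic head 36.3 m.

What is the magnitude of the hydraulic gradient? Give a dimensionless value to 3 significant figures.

0.00505

Differences from 1: to 2 (Δx, Δy, Δh) = (205, -135, -0.1); to 3 = (40, -180, -0.7).
Solve a·Δx + b·Δy = Δh: det = 205·(-180) − 40·(-135) = -31500.
∂h/∂x = [(-0.1)·(-180) − (-0.7)·(-135)] / -31500 = +0.002429
∂h/∂y = [205·(-0.7) − 40·(-0.1)] / -31500 = +0.004429
|∇h| = √(0.002429² + 0.004429²) = 0.005051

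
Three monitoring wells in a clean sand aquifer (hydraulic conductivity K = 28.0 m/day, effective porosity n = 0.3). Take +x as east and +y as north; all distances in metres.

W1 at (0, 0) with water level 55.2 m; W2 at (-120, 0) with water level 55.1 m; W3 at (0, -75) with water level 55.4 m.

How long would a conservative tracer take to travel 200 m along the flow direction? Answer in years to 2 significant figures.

∂h/∂x = (55.1 − 55.2) / (-120 − 0) = +0.0008333
∂h/∂y = (55.4 − 55.2) / (-75 − 0) = -0.002667
|∇h| = √(0.0008333² + -0.002667²) = 0.002794
Seepage velocity v = K·i/n = 28.0 × 0.002794 / 0.3 = 0.2608 m/day.
t = 200 / 0.2608 = 766.9 days = 2.1 years.

2.1 years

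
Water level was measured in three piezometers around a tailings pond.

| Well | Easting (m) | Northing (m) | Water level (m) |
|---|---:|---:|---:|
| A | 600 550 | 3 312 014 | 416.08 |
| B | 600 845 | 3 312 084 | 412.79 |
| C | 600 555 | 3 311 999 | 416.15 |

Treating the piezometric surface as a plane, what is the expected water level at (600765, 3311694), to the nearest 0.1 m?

With h = a·x + b·y + c and A as origin, the differences give:
  295·a + 70·b = -3.29
  5·a + (-15)·b = +0.07
Eliminate b (×(-15) and ×70, subtract): -4775·a = 44.450 → a = ∂h/∂x = -0.009309
Back-substitute: b = ∂h/∂y = -0.007770.
h(600765, 3311694) = 416.08 + (-0.009309)·(215) + (-0.007770)·(-320) = 416.08 -2.001 +2.486 = 416.565 m.

416.6 m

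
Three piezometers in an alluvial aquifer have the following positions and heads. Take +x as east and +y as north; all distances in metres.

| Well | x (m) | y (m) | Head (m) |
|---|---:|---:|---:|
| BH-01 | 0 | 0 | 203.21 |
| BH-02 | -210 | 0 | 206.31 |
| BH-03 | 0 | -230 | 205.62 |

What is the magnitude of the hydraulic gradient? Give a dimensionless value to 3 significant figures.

0.0181

∂h/∂x = (206.31 − 203.21) / (-210 − 0) = -0.01476
∂h/∂y = (205.62 − 203.21) / (-230 − 0) = -0.01048
|∇h| = √(-0.01476² + -0.01048²) = 0.0181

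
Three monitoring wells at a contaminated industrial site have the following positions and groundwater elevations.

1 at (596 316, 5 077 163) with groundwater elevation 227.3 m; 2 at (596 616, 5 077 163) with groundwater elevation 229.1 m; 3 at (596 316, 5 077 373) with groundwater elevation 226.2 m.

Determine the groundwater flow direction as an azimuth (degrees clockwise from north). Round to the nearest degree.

311°

∂h/∂x = (229.1 − 227.3) / (596616 − 596316) = +0.006000
∂h/∂y = (226.2 − 227.3) / (5077373 − 5077163) = -0.005238
Flow direction (−∇h) has components (-0.006000 E, +0.005238 N).
Azimuth = atan2(E, N) = atan2(-0.006000, +0.005238) = 311.1° ≈ 311°.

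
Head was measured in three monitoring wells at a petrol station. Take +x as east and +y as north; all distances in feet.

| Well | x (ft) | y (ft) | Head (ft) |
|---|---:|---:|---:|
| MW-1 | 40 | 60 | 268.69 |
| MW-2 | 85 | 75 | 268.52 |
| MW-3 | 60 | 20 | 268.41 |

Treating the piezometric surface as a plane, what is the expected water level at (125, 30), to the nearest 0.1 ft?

Taking MW-1 as reference: MW-2−MW-1 = (45, 15, -0.17); MW-3−MW-1 = (20, -40, -0.28).
Determinant of the coordinate differences = 45·(-40) − 20·15 = -2100.
∂h/∂x = [(-0.17)·(-40) − (-0.28)·15] / -2100 = -0.005238
∂h/∂y = [45·(-0.28) − 20·(-0.17)] / -2100 = +0.004381
h(125, 30) = 268.69 + (-0.005238)·(85) + (+0.004381)·(-30) = 268.69 -0.445 -0.131 = 268.113 ft.

268.1 ft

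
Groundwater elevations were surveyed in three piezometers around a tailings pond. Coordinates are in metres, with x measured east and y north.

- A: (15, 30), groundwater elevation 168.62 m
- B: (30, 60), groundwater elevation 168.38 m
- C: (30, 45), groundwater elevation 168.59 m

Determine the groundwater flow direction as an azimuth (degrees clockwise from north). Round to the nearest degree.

319°

With h = a·x + b·y + c and A as origin, the differences give:
  15·a + 30·b = -0.24
  15·a + 15·b = -0.03
Eliminate b (×15 and ×30, subtract): -225·a = -2.700 → a = ∂h/∂x = +0.01200
Back-substitute: b = ∂h/∂y = -0.01400.
Flow direction (−∇h) has components (-0.01200 E, +0.01400 N).
Azimuth = atan2(E, N) = atan2(-0.01200, +0.01400) = 319.4° ≈ 319°.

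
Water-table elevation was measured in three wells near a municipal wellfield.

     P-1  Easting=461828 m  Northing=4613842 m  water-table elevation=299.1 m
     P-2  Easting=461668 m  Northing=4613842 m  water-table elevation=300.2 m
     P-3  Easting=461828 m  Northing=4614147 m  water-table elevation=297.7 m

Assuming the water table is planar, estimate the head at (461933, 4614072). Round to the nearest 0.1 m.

297.3 m

∂h/∂x = (300.2 − 299.1) / (461668 − 461828) = -0.006875
∂h/∂y = (297.7 − 299.1) / (4614147 − 4613842) = -0.004590
h(461933, 4614072) = 299.1 + (-0.006875)·(105) + (-0.004590)·(230) = 299.1 -0.722 -1.056 = 297.322 m.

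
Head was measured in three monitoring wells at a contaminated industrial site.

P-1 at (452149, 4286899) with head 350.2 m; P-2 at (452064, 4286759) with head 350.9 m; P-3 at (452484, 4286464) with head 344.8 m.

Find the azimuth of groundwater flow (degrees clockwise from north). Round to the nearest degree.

Taking P-1 as reference: P-2−P-1 = (-85, -140, +0.7); P-3−P-1 = (335, -435, -5.4).
Solve a·Δx + b·Δy = Δh: det = (-85)·(-435) − 335·(-140) = 83875.
∂h/∂x = [(+0.7)·(-435) − (-5.4)·(-140)] / 83875 = -0.01264
∂h/∂y = [(-85)·(-5.4) − 335·(+0.7)] / 83875 = +0.002677
Flow direction (−∇h) has components (+0.01264 E, -0.002677 N).
Azimuth = atan2(E, N) = atan2(+0.01264, -0.002677) = 102.0° ≈ 102°.

102°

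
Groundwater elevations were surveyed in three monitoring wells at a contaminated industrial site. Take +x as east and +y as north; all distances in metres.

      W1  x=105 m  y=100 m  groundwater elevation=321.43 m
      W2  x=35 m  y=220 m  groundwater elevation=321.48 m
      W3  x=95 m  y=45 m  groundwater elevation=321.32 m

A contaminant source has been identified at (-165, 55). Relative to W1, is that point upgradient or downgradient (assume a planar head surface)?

downgradient

Taking W1 as reference: W2−W1 = (-70, 120, +0.05); W3−W1 = (-10, -55, -0.11).
Determinant of the coordinate differences = (-70)·(-55) − (-10)·120 = 5050.
∂h/∂x = [(+0.05)·(-55) − (-0.11)·120] / 5050 = +0.002069
∂h/∂y = [(-70)·(-0.11) − (-10)·(+0.05)] / 5050 = +0.001624
Head at (-165, 55) = 321.43 + (+0.002069)·(-270) + (+0.001624)·(-45) = 320.80 m.
That is lower than the 321.43 m at W1, so the point is downgradient.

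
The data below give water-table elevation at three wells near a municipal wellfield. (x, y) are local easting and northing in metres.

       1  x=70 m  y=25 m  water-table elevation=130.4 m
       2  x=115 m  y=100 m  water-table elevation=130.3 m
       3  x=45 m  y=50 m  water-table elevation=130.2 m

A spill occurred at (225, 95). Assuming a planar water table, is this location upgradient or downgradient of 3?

With h = a·x + b·y + c and 1 as origin, the differences give:
  45·a + 75·b = -0.1
  (-25)·a + 25·b = -0.2
Eliminate b (×25 and ×75, subtract): 3000·a = 12.50 → a = ∂h/∂x = +0.004167
Back-substitute: b = ∂h/∂y = -0.003833.
Head at (225, 95) = 130.4 + (+0.004167)·(155) + (-0.003833)·(70) = 130.78 m.
That is higher than the 130.2 m at 3, so the point is upgradient.

upgradient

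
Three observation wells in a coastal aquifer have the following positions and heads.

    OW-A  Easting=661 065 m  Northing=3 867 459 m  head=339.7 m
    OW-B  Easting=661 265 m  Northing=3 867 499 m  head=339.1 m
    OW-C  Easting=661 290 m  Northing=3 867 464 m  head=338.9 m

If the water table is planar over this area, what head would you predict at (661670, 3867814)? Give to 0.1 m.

338.6 m

Three-point gradient (reference OW-A): Δ to OW-B = (200, 40, -0.6), Δ to OW-C = (225, 5, -0.8).
∂h/∂x = -0.003625, ∂h/∂y = +0.003125 (det = -8000).
h(661670, 3867814) = 339.7 + (-0.003625)·(605) + (+0.003125)·(355) = 339.7 -2.193 +1.109 = 338.616 m.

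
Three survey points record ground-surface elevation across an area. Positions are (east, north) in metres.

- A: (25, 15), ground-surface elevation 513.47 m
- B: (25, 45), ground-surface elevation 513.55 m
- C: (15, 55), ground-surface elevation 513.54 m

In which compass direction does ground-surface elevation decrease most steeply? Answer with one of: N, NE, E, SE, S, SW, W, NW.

SW

With z = a·x + b·y + c and A as origin, the differences give:
  0·a + 30·b = +0.08
  (-10)·a + 40·b = +0.07
Eliminate b (×40 and ×30, subtract): 300·a = 1.100 → a = ∂z/∂x = +0.003667
Back-substitute: b = ∂z/∂y = +0.002667.
Steepest decrease is along −∇f = (-0.003667 E, -0.002667 N) → southwest.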